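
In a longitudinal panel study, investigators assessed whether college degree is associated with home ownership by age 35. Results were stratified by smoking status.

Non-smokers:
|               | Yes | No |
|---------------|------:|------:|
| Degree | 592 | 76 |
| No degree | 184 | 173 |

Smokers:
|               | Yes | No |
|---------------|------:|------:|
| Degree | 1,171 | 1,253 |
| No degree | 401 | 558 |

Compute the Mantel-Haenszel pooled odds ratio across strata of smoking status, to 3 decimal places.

1.807

OR_MH = Σ(aᵢdᵢ/nᵢ) / Σ(bᵢcᵢ/nᵢ), where nᵢ is the stratum total.
Stratum 1 (Non-smokers): n = 1025; a·d/n = 592·173/1025 = 99.9180; b·c/n = 76·184/1025 = 13.6429
Stratum 2 (Smokers): n = 3383; a·d/n = 1171·558/3383 = 193.1475; b·c/n = 1253·401/3383 = 148.5229
OR_MH = (99.9180 + 193.1475) / (13.6429 + 148.5229) = 293.0656 / 162.1658 = 1.80720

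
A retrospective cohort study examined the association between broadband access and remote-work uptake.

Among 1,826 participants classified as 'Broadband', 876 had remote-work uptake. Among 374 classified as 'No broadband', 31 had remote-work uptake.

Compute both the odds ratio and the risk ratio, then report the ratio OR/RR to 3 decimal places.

1.763

From the description: a = 876, b = 950, c = 31, d = 343.
OR = (876·343)/(950·31) = 300468/29450 = 10.20265
Risk in exposed = 876/1826 = 0.47974; risk in unexposed = 31/374 = 0.08289; RR = 5.78780
OR/RR = 10.20265 / 5.78780 = 1.76279
The outcome is not rare, so the OR lies further from 1 than the RR.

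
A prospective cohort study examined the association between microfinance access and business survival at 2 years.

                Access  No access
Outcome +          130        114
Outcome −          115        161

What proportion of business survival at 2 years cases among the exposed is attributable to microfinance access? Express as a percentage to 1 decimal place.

Reading the table with exposure as columns: a = 130 (Access, case), b = 115 (Access, non-case), c = 114 (No access, case), d = 161.
Risk in exposed = 130/245 = 0.53061; risk in unexposed = 114/275 = 0.41455.
RR = 0.53061/0.41455 = 1.27999
AR% = (RR − 1)/RR × 100 = (1.27999 − 1)/1.27999 × 100 = 21.8741%

21.9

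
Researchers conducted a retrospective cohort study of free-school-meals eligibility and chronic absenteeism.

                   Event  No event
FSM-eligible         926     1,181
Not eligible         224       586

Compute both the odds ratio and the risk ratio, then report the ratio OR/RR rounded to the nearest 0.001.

1.291

Cells: a = 926, b = 1181, c = 224, d = 586.
OR = (926·586)/(1181·224) = 542636/264544 = 2.05121
Risk in exposed = 926/2107 = 0.43949; risk in unexposed = 224/810 = 0.27654; RR = 1.58922
OR/RR = 2.05121 / 1.58922 = 1.29071
The outcome is not rare, so the OR lies further from 1 than the RR.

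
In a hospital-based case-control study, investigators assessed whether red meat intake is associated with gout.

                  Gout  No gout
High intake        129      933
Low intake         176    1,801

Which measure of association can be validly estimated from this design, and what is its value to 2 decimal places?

Cells: a = 129, b = 933, c = 176, d = 1801.
This is a hospital-based case-control study: participants were sampled on outcome status, so risks in the source population cannot be estimated directly — relative risk is not valid here. The odds ratio is the appropriate measure.
OR = (a·d)/(b·c) = (129 × 1801) / (933 × 176) = 232329 / 164208 = 1.41485

1.41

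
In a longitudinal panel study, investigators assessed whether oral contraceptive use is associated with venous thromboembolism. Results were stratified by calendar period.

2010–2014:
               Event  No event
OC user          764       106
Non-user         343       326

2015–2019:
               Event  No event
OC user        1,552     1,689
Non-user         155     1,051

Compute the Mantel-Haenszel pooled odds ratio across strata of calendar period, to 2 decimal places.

OR_MH = Σ(aᵢdᵢ/nᵢ) / Σ(bᵢcᵢ/nᵢ), where nᵢ is the stratum total.
Stratum 1 (2010–2014): n = 1539; a·d/n = 764·326/1539 = 161.8350; b·c/n = 106·343/1539 = 23.6244
Stratum 2 (2015–2019): n = 4447; a·d/n = 1552·1051/4447 = 366.7983; b·c/n = 1689·155/4447 = 58.8700
OR_MH = (161.8350 + 366.7983) / (23.6244 + 58.8700) = 528.6332 / 82.4945 = 6.40811

6.41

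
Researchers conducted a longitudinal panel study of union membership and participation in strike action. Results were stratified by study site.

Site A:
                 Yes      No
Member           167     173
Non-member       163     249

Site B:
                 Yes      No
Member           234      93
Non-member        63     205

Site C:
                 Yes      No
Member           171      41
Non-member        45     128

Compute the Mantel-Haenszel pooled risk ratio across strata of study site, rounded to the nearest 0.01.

2.06

RR_MH = Σ(aᵢ·n₀ᵢ/nᵢ) / Σ(cᵢ·n₁ᵢ/nᵢ), with n₁ᵢ = aᵢ+bᵢ (exposed), n₀ᵢ = cᵢ+dᵢ (unexposed), nᵢ = n₁ᵢ+n₀ᵢ.
Stratum 1 (Site A): n₁ = 340, n₀ = 412, n = 752; a·n₀/n = 167·412/752 = 91.4947; c·n₁/n = 163·340/752 = 73.6968
Stratum 2 (Site B): n₁ = 327, n₀ = 268, n = 595; a·n₀/n = 234·268/595 = 105.3983; c·n₁/n = 63·327/595 = 34.6235
Stratum 3 (Site C): n₁ = 212, n₀ = 173, n = 385; a·n₀/n = 171·173/385 = 76.8390; c·n₁/n = 45·212/385 = 24.7792
RR_MH = (91.4947 + 105.3983 + 76.8390) / (73.6968 + 34.6235 + 24.7792) = 273.7320 / 133.0996 = 2.05660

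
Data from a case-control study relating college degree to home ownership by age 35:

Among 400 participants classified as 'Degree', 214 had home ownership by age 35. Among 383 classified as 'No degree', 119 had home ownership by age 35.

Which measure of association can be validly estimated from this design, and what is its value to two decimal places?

2.55

From the description: a = 214, b = 186, c = 119, d = 264.
This is a case-control study: participants were sampled on outcome status, so risks in the source population cannot be estimated directly — relative risk is not valid here. The odds ratio is the appropriate measure.
OR = (a·d)/(b·c) = (214 × 264) / (186 × 119) = 56496 / 22134 = 2.55245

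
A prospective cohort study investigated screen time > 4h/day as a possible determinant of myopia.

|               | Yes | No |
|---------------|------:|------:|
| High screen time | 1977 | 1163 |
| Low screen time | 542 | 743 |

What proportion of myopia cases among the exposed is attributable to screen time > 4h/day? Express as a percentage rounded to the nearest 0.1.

Cells: a = 1977, b = 1163, c = 542, d = 743.
Risk in exposed = 1977/3140 = 0.62962; risk in unexposed = 542/1285 = 0.42179.
RR = 0.62962/0.42179 = 1.49273
AR% = (RR − 1)/RR × 100 = (1.49273 − 1)/1.49273 × 100 = 33.0086%

33.0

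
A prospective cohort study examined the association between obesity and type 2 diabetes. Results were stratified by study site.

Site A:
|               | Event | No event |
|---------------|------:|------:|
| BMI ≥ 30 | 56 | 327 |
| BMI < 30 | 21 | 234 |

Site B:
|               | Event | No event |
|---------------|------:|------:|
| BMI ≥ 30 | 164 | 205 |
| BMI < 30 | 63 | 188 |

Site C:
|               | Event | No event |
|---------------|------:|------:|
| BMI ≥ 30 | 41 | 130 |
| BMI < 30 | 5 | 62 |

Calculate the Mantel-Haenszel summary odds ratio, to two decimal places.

2.36

OR_MH = Σ(aᵢdᵢ/nᵢ) / Σ(bᵢcᵢ/nᵢ), where nᵢ is the stratum total.
Stratum 1 (Site A): n = 638; a·d/n = 56·234/638 = 20.5392; b·c/n = 327·21/638 = 10.7633
Stratum 2 (Site B): n = 620; a·d/n = 164·188/620 = 49.7290; b·c/n = 205·63/620 = 20.8306
Stratum 3 (Site C): n = 238; a·d/n = 41·62/238 = 10.6807; b·c/n = 130·5/238 = 2.7311
OR_MH = (20.5392 + 49.7290 + 10.6807) / (10.7633 + 20.8306 + 2.7311) = 80.9489 / 34.3251 = 2.35830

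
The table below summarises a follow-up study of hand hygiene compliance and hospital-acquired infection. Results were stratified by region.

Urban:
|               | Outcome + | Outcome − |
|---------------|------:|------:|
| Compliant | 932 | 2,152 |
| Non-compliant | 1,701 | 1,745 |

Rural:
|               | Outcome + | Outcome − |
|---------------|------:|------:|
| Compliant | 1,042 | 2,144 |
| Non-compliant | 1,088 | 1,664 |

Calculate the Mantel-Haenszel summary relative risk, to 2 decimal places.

0.70

RR_MH = Σ(aᵢ·n₀ᵢ/nᵢ) / Σ(cᵢ·n₁ᵢ/nᵢ), with n₁ᵢ = aᵢ+bᵢ (exposed), n₀ᵢ = cᵢ+dᵢ (unexposed), nᵢ = n₁ᵢ+n₀ᵢ.
Stratum 1 (Urban): n₁ = 3084, n₀ = 3446, n = 6530; a·n₀/n = 932·3446/6530 = 491.8334; c·n₁/n = 1701·3084/6530 = 803.3513
Stratum 2 (Rural): n₁ = 3186, n₀ = 2752, n = 5938; a·n₀/n = 1042·2752/5938 = 482.9208; c·n₁/n = 1088·3186/5938 = 583.7602
RR_MH = (491.8334 + 482.9208) / (803.3513 + 583.7602) = 974.7542 / 1387.1115 = 0.70272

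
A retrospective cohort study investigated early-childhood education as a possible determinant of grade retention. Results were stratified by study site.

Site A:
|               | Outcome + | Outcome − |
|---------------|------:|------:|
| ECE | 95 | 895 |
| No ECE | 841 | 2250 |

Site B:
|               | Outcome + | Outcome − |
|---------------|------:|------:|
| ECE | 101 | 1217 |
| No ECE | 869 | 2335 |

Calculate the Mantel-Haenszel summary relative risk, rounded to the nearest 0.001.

RR_MH = Σ(aᵢ·n₀ᵢ/nᵢ) / Σ(cᵢ·n₁ᵢ/nᵢ), with n₁ᵢ = aᵢ+bᵢ (exposed), n₀ᵢ = cᵢ+dᵢ (unexposed), nᵢ = n₁ᵢ+n₀ᵢ.
Stratum 1 (Site A): n₁ = 990, n₀ = 3091, n = 4081; a·n₀/n = 95·3091/4081 = 71.9542; c·n₁/n = 841·990/4081 = 204.0162
Stratum 2 (Site B): n₁ = 1318, n₀ = 3204, n = 4522; a·n₀/n = 101·3204/4522 = 71.5621; c·n₁/n = 869·1318/4522 = 253.2822
RR_MH = (71.9542 + 71.5621) / (204.0162 + 253.2822) = 143.5163 / 457.2983 = 0.31384

0.314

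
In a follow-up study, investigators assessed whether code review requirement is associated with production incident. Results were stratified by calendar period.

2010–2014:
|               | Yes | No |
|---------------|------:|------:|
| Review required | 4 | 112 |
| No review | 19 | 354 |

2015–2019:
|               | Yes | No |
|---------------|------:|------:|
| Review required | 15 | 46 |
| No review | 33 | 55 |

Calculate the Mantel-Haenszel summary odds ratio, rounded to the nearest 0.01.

0.58

OR_MH = Σ(aᵢdᵢ/nᵢ) / Σ(bᵢcᵢ/nᵢ), where nᵢ is the stratum total.
Stratum 1 (2010–2014): n = 489; a·d/n = 4·354/489 = 2.8957; b·c/n = 112·19/489 = 4.3517
Stratum 2 (2015–2019): n = 149; a·d/n = 15·55/149 = 5.5369; b·c/n = 46·33/149 = 10.1879
OR_MH = (2.8957 + 5.5369) / (4.3517 + 10.1879) = 8.4326 / 14.5397 = 0.57997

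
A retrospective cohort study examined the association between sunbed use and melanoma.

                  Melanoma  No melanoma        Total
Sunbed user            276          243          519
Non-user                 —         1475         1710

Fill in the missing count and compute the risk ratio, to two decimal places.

The missing cell is in the unexposed row: 1710 − 1475 = 235.
So a = 276, b = 243, c = 235, d = 1475.
RR = [a/(a+b)] / [c/(c+d)] = (276/519) / (235/1710) = 0.53179/0.13743 = 3.86963

3.87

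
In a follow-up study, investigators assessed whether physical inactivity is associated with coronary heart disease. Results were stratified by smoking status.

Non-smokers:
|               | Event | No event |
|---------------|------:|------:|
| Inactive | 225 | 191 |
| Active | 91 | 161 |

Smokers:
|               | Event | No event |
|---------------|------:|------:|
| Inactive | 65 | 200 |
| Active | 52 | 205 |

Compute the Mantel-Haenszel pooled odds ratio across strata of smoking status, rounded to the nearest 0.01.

1.74

OR_MH = Σ(aᵢdᵢ/nᵢ) / Σ(bᵢcᵢ/nᵢ), where nᵢ is the stratum total.
Stratum 1 (Non-smokers): n = 668; a·d/n = 225·161/668 = 54.2290; b·c/n = 191·91/668 = 26.0195
Stratum 2 (Smokers): n = 522; a·d/n = 65·205/522 = 25.5268; b·c/n = 200·52/522 = 19.9234
OR_MH = (54.2290 + 25.5268) / (26.0195 + 19.9234) = 79.7559 / 45.9428 = 1.73598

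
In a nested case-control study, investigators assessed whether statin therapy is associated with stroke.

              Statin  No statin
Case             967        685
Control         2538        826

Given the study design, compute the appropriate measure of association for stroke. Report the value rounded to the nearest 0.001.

Reading the table with exposure as columns: a = 967 (Statin, case), b = 2538 (Statin, non-case), c = 685 (No statin, case), d = 826.
This is a nested case-control study: participants were sampled on outcome status, so risks in the source population cannot be estimated directly — relative risk is not valid here. The odds ratio is the appropriate measure.
OR = (a·d)/(b·c) = (967 × 826) / (2538 × 685) = 798742 / 1738530 = 0.45944

0.459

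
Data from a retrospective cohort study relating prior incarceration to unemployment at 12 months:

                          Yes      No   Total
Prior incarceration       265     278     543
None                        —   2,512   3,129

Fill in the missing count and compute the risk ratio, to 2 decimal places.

2.47

The missing cell is in the unexposed row: 3129 − 2512 = 617.
So a = 265, b = 278, c = 617, d = 2512.
RR = [a/(a+b)] / [c/(c+d)] = (265/543) / (617/3129) = 0.48803/0.19719 = 2.47495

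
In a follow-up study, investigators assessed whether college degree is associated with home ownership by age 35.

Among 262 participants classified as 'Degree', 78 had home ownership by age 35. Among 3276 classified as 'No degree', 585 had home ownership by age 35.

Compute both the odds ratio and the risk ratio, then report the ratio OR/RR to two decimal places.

From the description: a = 78, b = 184, c = 585, d = 2691.
OR = (78·2691)/(184·585) = 209898/107640 = 1.95000
Risk in exposed = 78/262 = 0.29771; risk in unexposed = 585/3276 = 0.17857; RR = 1.66718
OR/RR = 1.95000 / 1.66718 = 1.16964
The outcome is not rare, so the OR lies further from 1 than the RR.

1.17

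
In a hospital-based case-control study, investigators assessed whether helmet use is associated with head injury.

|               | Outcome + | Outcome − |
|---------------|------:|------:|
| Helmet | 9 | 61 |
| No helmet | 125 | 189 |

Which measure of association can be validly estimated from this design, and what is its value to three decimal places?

Cells: a = 9, b = 61, c = 125, d = 189.
This is a hospital-based case-control study: participants were sampled on outcome status, so risks in the source population cannot be estimated directly — relative risk is not valid here. The odds ratio is the appropriate measure.
OR = (a·d)/(b·c) = (9 × 189) / (61 × 125) = 1701 / 7625 = 0.22308

0.223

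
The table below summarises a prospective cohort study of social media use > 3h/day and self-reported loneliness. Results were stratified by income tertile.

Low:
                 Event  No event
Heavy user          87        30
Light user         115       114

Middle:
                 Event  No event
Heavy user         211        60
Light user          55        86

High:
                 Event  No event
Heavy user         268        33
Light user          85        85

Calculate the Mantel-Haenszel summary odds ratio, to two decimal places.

OR_MH = Σ(aᵢdᵢ/nᵢ) / Σ(bᵢcᵢ/nᵢ), where nᵢ is the stratum total.
Stratum 1 (Low): n = 346; a·d/n = 87·114/346 = 28.6647; b·c/n = 30·115/346 = 9.9711
Stratum 2 (Middle): n = 412; a·d/n = 211·86/412 = 44.0437; b·c/n = 60·55/412 = 8.0097
Stratum 3 (High): n = 471; a·d/n = 268·85/471 = 48.3652; b·c/n = 33·85/471 = 5.9554
OR_MH = (28.6647 + 44.0437 + 48.3652) / (9.9711 + 8.0097 + 5.9554) = 121.0736 / 23.9362 = 5.05818

5.06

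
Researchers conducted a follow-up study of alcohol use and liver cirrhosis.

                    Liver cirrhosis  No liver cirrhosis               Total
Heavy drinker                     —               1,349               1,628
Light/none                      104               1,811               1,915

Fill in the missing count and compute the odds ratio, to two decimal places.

3.60

The missing cell is in the exposed row: 1628 − 1349 = 279.
So a = 279, b = 1349, c = 104, d = 1811.
OR = (a·d)/(b·c) = (279 × 1811) / (1349 × 104) = 505269 / 140296 = 3.60145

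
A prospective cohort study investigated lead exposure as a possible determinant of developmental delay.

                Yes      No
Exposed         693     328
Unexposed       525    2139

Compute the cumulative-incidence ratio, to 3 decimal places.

3.444

Cells: a = 693, b = 328, c = 525, d = 2139.
Risk in exposed = 693/1021 = 0.67875; risk in unexposed = 525/2664 = 0.19707.
RR = 0.67875 / 0.19707 = 3.44415
The risk among the exposed is 3.44 times that among the unexposed.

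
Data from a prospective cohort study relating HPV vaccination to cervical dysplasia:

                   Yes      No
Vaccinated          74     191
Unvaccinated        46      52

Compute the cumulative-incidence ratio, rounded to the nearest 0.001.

0.595

Cells: a = 74, b = 191, c = 46, d = 52.
Risk in exposed = 74/265 = 0.27925; risk in unexposed = 46/98 = 0.46939.
RR = 0.27925 / 0.46939 = 0.59491
The risk is 41% lower among the exposed than among the unexposed.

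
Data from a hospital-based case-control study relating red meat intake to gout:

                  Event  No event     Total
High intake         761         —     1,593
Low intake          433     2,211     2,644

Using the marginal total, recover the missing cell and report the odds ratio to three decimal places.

The missing cell is in the exposed row: 1593 − 761 = 832.
So a = 761, b = 832, c = 433, d = 2211.
OR = (a·d)/(b·c) = (761 × 2211) / (832 × 433) = 1682571 / 360256 = 4.67049

4.670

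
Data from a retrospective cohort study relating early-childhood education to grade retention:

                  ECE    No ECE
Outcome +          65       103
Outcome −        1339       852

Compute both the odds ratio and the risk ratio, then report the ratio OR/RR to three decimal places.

Reading the table with exposure as columns: a = 65 (ECE, case), b = 1339 (ECE, non-case), c = 103 (No ECE, case), d = 852.
OR = (65·852)/(1339·103) = 55380/137917 = 0.40155
Risk in exposed = 65/1404 = 0.04630; risk in unexposed = 103/955 = 0.10785; RR = 0.42925
OR/RR = 0.40155 / 0.42925 = 0.93545
The outcome is not rare, so the OR lies further from 1 than the RR.

0.935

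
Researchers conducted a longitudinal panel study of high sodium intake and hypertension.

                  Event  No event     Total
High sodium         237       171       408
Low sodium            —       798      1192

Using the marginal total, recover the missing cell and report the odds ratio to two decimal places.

2.81

The missing cell is in the unexposed row: 1192 − 798 = 394.
So a = 237, b = 171, c = 394, d = 798.
OR = (a·d)/(b·c) = (237 × 798) / (171 × 394) = 189126 / 67374 = 2.80711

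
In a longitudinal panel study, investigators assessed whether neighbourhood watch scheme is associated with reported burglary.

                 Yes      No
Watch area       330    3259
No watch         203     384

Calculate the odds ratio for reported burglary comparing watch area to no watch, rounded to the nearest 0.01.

0.19

Cells: a = 330, b = 3259, c = 203, d = 384.
OR = (a·d)/(b·c) = (330 × 384) / (3259 × 203) = 126720 / 661577 = 0.19154
Exposure is associated with lower odds of reported burglary (OR = 0.19 < 1).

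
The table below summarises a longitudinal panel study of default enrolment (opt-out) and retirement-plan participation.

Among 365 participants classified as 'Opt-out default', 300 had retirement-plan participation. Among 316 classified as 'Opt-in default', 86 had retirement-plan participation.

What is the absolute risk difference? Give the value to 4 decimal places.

From the description: a = 300, b = 65, c = 86, d = 230.
Risk in exposed = 300/365 = 0.821918; risk in unexposed = 86/316 = 0.272152.
Risk difference = 0.821918 − 0.272152 = 0.549766

0.5498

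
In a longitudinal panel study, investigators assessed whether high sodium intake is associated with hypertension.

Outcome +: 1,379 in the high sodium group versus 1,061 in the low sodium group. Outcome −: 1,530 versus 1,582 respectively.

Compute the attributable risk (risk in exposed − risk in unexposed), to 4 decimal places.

0.0726

From the description: a = 1379, b = 1530, c = 1061, d = 1582.
Risk in exposed = 1379/2909 = 0.474046; risk in unexposed = 1061/2643 = 0.401438.
Risk difference = 0.474046 − 0.401438 = 0.072608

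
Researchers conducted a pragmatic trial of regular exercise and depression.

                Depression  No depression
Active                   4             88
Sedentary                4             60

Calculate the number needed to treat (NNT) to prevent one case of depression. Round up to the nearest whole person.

53

Risk in treated group = 4/92 = 0.04348; risk in control = 4/64 = 0.06250.
Absolute risk reduction = 0.06250 − 0.04348 = 0.01902
NNT = 1 / ARR = 1 / 0.01902 = 52.571 → round up → 53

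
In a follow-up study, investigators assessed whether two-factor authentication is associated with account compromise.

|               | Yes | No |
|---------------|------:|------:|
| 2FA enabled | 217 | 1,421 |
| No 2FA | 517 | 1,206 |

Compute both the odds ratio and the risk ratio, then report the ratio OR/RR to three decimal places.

Cells: a = 217, b = 1421, c = 517, d = 1206.
OR = (217·1206)/(1421·517) = 261702/734657 = 0.35622
Risk in exposed = 217/1638 = 0.13248; risk in unexposed = 517/1723 = 0.30006; RR = 0.44151
OR/RR = 0.35622 / 0.44151 = 0.80683
The outcome is not rare, so the OR lies further from 1 than the RR.

0.807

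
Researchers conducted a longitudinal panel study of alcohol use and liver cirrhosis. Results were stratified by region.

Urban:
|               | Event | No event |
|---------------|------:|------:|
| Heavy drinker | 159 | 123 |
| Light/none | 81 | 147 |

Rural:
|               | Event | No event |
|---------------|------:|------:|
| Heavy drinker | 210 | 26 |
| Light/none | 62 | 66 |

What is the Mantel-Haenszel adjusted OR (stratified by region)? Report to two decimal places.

OR_MH = Σ(aᵢdᵢ/nᵢ) / Σ(bᵢcᵢ/nᵢ), where nᵢ is the stratum total.
Stratum 1 (Urban): n = 510; a·d/n = 159·147/510 = 45.8294; b·c/n = 123·81/510 = 19.5353
Stratum 2 (Rural): n = 364; a·d/n = 210·66/364 = 38.0769; b·c/n = 26·62/364 = 4.4286
OR_MH = (45.8294 + 38.0769) / (19.5353 + 4.4286) = 83.9063 / 23.9639 = 3.50137

3.50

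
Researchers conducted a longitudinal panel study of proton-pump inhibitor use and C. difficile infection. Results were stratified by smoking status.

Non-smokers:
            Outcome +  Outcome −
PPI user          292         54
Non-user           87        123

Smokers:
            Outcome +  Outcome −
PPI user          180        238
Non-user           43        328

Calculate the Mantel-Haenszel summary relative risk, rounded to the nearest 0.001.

2.534

RR_MH = Σ(aᵢ·n₀ᵢ/nᵢ) / Σ(cᵢ·n₁ᵢ/nᵢ), with n₁ᵢ = aᵢ+bᵢ (exposed), n₀ᵢ = cᵢ+dᵢ (unexposed), nᵢ = n₁ᵢ+n₀ᵢ.
Stratum 1 (Non-smokers): n₁ = 346, n₀ = 210, n = 556; a·n₀/n = 292·210/556 = 110.2878; c·n₁/n = 87·346/556 = 54.1403
Stratum 2 (Smokers): n₁ = 418, n₀ = 371, n = 789; a·n₀/n = 180·371/789 = 84.6388; c·n₁/n = 43·418/789 = 22.7807
RR_MH = (110.2878 + 84.6388) / (54.1403 + 22.7807) = 194.9266 / 76.9210 = 2.53411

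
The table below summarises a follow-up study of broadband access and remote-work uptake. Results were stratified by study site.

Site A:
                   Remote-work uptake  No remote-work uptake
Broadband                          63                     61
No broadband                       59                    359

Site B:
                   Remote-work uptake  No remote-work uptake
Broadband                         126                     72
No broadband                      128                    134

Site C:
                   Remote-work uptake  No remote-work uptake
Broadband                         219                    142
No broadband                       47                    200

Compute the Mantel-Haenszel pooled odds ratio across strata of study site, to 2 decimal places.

4.00

OR_MH = Σ(aᵢdᵢ/nᵢ) / Σ(bᵢcᵢ/nᵢ), where nᵢ is the stratum total.
Stratum 1 (Site A): n = 542; a·d/n = 63·359/542 = 41.7288; b·c/n = 61·59/542 = 6.6402
Stratum 2 (Site B): n = 460; a·d/n = 126·134/460 = 36.7043; b·c/n = 72·128/460 = 20.0348
Stratum 3 (Site C): n = 608; a·d/n = 219·200/608 = 72.0395; b·c/n = 142·47/608 = 10.9770
OR_MH = (41.7288 + 36.7043 + 72.0395) / (6.6402 + 20.0348 + 10.9770) = 150.4726 / 37.6520 = 3.99641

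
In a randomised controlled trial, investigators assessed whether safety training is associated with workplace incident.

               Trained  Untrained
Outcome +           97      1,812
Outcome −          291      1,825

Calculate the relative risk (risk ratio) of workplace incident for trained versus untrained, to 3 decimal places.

Reading the table with exposure as columns: a = 97 (Trained, case), b = 291 (Trained, non-case), c = 1812 (Untrained, case), d = 1825.
Risk in exposed = 97/388 = 0.25000; risk in unexposed = 1812/3637 = 0.49821.
RR = 0.25000 / 0.49821 = 0.50179
The risk is 50% lower among the exposed than among the unexposed.

0.502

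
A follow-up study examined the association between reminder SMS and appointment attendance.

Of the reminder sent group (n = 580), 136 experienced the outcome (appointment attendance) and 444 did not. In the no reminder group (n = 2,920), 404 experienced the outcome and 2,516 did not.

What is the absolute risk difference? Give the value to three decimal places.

From the description: a = 136, b = 444, c = 404, d = 2516.
Risk in exposed = 136/580 = 0.234483; risk in unexposed = 404/2920 = 0.138356.
Risk difference = 0.234483 − 0.138356 = 0.096127

0.096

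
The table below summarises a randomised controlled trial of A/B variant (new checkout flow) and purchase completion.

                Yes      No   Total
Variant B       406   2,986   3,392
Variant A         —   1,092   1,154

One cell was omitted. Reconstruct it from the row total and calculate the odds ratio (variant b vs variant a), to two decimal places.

2.39

The missing cell is in the unexposed row: 1154 − 1092 = 62.
So a = 406, b = 2986, c = 62, d = 1092.
OR = (a·d)/(b·c) = (406 × 1092) / (2986 × 62) = 443352 / 185132 = 2.39479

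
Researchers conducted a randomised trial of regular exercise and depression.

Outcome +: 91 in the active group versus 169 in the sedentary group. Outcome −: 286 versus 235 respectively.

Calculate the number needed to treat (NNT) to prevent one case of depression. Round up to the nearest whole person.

6

Risk in treated group = 91/377 = 0.24138; risk in control = 169/404 = 0.41832.
Absolute risk reduction = 0.41832 − 0.24138 = 0.17694
NNT = 1 / ARR = 1 / 0.17694 = 5.652 → round up → 6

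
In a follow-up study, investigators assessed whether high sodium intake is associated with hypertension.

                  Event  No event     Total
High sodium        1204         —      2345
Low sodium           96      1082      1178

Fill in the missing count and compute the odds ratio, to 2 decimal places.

11.89

The missing cell is in the exposed row: 2345 − 1204 = 1141.
So a = 1204, b = 1141, c = 96, d = 1082.
OR = (a·d)/(b·c) = (1204 × 1082) / (1141 × 96) = 1302728 / 109536 = 11.89315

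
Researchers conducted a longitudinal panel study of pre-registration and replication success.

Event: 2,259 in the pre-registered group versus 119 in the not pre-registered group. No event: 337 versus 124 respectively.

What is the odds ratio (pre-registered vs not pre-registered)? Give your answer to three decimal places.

From the description: a = 2259, b = 337, c = 119, d = 124.
OR = (a·d)/(b·c) = (2259 × 124) / (337 × 119) = 280116 / 40103 = 6.98491
The odds of replication success are about 6.98 times as high in the pre-registered group.

6.985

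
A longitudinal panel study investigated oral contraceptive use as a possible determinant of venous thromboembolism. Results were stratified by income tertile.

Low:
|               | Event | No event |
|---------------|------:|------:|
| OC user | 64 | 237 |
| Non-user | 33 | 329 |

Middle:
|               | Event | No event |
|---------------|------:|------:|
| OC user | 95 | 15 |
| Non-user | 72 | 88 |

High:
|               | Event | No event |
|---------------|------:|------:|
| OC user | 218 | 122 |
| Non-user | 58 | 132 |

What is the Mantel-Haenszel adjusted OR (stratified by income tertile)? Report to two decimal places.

OR_MH = Σ(aᵢdᵢ/nᵢ) / Σ(bᵢcᵢ/nᵢ), where nᵢ is the stratum total.
Stratum 1 (Low): n = 663; a·d/n = 64·329/663 = 31.7587; b·c/n = 237·33/663 = 11.7964
Stratum 2 (Middle): n = 270; a·d/n = 95·88/270 = 30.9630; b·c/n = 15·72/270 = 4.0000
Stratum 3 (High): n = 530; a·d/n = 218·132/530 = 54.2943; b·c/n = 122·58/530 = 13.3509
OR_MH = (31.7587 + 30.9630 + 54.2943) / (11.7964 + 4.0000 + 13.3509) = 117.0160 / 29.1473 = 4.01464

4.01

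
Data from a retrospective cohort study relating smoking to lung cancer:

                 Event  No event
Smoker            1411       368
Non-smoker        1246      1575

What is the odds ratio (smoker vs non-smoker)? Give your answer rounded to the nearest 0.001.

4.847

Cells: a = 1411, b = 368, c = 1246, d = 1575.
OR = (a·d)/(b·c) = (1411 × 1575) / (368 × 1246) = 2222325 / 458528 = 4.84665
The odds of lung cancer are about 4.85 times as high in the smoker group.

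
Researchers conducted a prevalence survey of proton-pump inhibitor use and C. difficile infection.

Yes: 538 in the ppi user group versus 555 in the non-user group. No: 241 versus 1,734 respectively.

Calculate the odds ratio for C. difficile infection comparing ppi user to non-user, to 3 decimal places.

From the description: a = 538, b = 241, c = 555, d = 1734.
OR = (a·d)/(b·c) = (538 × 1734) / (241 × 555) = 932892 / 133755 = 6.97463
The odds of C. difficile infection are about 6.97 times as high in the ppi user group.

6.975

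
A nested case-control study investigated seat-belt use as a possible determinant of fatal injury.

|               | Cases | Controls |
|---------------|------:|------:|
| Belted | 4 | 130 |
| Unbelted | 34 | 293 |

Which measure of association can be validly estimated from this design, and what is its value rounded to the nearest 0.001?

Cells: a = 4, b = 130, c = 34, d = 293.
This is a nested case-control study: participants were sampled on outcome status, so risks in the source population cannot be estimated directly — relative risk is not valid here. The odds ratio is the appropriate measure.
OR = (a·d)/(b·c) = (4 × 293) / (130 × 34) = 1172 / 4420 = 0.26516

0.265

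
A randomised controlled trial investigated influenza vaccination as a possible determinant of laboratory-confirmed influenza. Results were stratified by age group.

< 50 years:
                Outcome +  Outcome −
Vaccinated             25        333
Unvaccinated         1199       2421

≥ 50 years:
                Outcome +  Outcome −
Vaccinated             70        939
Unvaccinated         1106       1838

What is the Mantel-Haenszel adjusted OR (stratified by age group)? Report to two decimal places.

OR_MH = Σ(aᵢdᵢ/nᵢ) / Σ(bᵢcᵢ/nᵢ), where nᵢ is the stratum total.
Stratum 1 (< 50 years): n = 3978; a·d/n = 25·2421/3978 = 15.2149; b·c/n = 333·1199/3978 = 100.3688
Stratum 2 (≥ 50 years): n = 3953; a·d/n = 70·1838/3953 = 32.5474; b·c/n = 939·1106/3953 = 262.7205
OR_MH = (15.2149 + 32.5474) / (100.3688 + 262.7205) = 47.7624 / 363.0892 = 0.13154

0.13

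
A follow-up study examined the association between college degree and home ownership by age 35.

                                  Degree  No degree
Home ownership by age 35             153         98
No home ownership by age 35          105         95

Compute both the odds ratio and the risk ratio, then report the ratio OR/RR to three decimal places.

Reading the table with exposure as columns: a = 153 (Degree, case), b = 105 (Degree, non-case), c = 98 (No degree, case), d = 95.
OR = (153·95)/(105·98) = 14535/10290 = 1.41254
Risk in exposed = 153/258 = 0.59302; risk in unexposed = 98/193 = 0.50777; RR = 1.16789
OR/RR = 1.41254 / 1.16789 = 1.20947
The outcome is not rare, so the OR lies further from 1 than the RR.

1.209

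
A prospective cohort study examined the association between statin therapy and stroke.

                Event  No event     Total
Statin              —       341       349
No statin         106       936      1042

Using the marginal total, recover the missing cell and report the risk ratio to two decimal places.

0.23

The missing cell is in the exposed row: 349 − 341 = 8.
So a = 8, b = 341, c = 106, d = 936.
RR = [a/(a+b)] / [c/(c+d)] = (8/349) / (106/1042) = 0.02292/0.10173 = 0.22533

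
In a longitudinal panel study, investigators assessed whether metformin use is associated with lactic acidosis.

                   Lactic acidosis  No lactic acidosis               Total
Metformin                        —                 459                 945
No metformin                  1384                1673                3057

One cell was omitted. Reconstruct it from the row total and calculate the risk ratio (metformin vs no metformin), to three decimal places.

1.136

The missing cell is in the exposed row: 945 − 459 = 486.
So a = 486, b = 459, c = 1384, d = 1673.
RR = [a/(a+b)] / [c/(c+d)] = (486/945) / (1384/3057) = 0.51429/0.45273 = 1.13596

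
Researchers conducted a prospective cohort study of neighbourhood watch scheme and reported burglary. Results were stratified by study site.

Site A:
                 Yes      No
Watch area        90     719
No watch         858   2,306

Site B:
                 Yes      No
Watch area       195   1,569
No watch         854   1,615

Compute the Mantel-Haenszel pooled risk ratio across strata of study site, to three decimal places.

0.349

RR_MH = Σ(aᵢ·n₀ᵢ/nᵢ) / Σ(cᵢ·n₁ᵢ/nᵢ), with n₁ᵢ = aᵢ+bᵢ (exposed), n₀ᵢ = cᵢ+dᵢ (unexposed), nᵢ = n₁ᵢ+n₀ᵢ.
Stratum 1 (Site A): n₁ = 809, n₀ = 3164, n = 3973; a·n₀/n = 90·3164/3973 = 71.6738; c·n₁/n = 858·809/3973 = 174.7098
Stratum 2 (Site B): n₁ = 1764, n₀ = 2469, n = 4233; a·n₀/n = 195·2469/4233 = 113.7385; c·n₁/n = 854·1764/4233 = 355.8838
RR_MH = (71.6738 + 113.7385) / (174.7098 + 355.8838) = 185.4123 / 530.5936 = 0.34944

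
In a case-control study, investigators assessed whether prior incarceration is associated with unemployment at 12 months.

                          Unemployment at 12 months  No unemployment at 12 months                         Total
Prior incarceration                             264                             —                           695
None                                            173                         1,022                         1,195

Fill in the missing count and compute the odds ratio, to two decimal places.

3.62

The missing cell is in the exposed row: 695 − 264 = 431.
So a = 264, b = 431, c = 173, d = 1022.
OR = (a·d)/(b·c) = (264 × 1022) / (431 × 173) = 269808 / 74563 = 3.61852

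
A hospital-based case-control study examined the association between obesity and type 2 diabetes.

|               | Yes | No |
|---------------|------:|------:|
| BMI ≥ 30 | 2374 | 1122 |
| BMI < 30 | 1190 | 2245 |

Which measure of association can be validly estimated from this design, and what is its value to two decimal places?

3.99

Cells: a = 2374, b = 1122, c = 1190, d = 2245.
This is a hospital-based case-control study: participants were sampled on outcome status, so risks in the source population cannot be estimated directly — relative risk is not valid here. The odds ratio is the appropriate measure.
OR = (a·d)/(b·c) = (2374 × 2245) / (1122 × 1190) = 5329630 / 1335180 = 3.99169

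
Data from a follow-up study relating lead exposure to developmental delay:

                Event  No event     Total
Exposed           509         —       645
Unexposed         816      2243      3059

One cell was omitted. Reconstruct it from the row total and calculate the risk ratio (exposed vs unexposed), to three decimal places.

2.958

The missing cell is in the exposed row: 645 − 509 = 136.
So a = 509, b = 136, c = 816, d = 2243.
RR = [a/(a+b)] / [c/(c+d)] = (509/645) / (816/3059) = 0.78915/0.26675 = 2.95834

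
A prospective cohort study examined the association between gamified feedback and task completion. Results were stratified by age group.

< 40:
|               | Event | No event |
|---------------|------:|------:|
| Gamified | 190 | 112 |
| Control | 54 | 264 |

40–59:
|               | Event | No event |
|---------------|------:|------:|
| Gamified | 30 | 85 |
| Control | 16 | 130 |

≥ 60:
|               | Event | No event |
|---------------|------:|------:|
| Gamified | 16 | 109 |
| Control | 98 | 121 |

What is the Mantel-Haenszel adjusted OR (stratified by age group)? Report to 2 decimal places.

OR_MH = Σ(aᵢdᵢ/nᵢ) / Σ(bᵢcᵢ/nᵢ), where nᵢ is the stratum total.
Stratum 1 (< 40): n = 620; a·d/n = 190·264/620 = 80.9032; b·c/n = 112·54/620 = 9.7548
Stratum 2 (40–59): n = 261; a·d/n = 30·130/261 = 14.9425; b·c/n = 85·16/261 = 5.2107
Stratum 3 (≥ 60): n = 344; a·d/n = 16·121/344 = 5.6279; b·c/n = 109·98/344 = 31.0523
OR_MH = (80.9032 + 14.9425 + 5.6279) / (9.7548 + 5.2107 + 31.0523) = 101.4737 / 46.0179 = 2.20509

2.21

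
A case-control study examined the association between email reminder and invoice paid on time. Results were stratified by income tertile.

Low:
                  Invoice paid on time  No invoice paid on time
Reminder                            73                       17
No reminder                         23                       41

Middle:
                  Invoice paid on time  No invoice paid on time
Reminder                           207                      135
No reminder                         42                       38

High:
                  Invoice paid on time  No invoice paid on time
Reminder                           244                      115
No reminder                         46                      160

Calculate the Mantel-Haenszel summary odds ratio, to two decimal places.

OR_MH = Σ(aᵢdᵢ/nᵢ) / Σ(bᵢcᵢ/nᵢ), where nᵢ is the stratum total.
Stratum 1 (Low): n = 154; a·d/n = 73·41/154 = 19.4351; b·c/n = 17·23/154 = 2.5390
Stratum 2 (Middle): n = 422; a·d/n = 207·38/422 = 18.6398; b·c/n = 135·42/422 = 13.4360
Stratum 3 (High): n = 565; a·d/n = 244·160/565 = 69.0973; b·c/n = 115·46/565 = 9.3628
OR_MH = (19.4351 + 18.6398 + 69.0973) / (2.5390 + 13.4360 + 9.3628) = 107.1722 / 25.3378 = 4.22973

4.23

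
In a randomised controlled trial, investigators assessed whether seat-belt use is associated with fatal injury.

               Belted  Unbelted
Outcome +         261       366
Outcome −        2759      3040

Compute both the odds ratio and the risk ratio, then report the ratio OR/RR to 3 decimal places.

0.977

Reading the table with exposure as columns: a = 261 (Belted, case), b = 2759 (Belted, non-case), c = 366 (Unbelted, case), d = 3040.
OR = (261·3040)/(2759·366) = 793440/1009794 = 0.78574
Risk in exposed = 261/3020 = 0.08642; risk in unexposed = 366/3406 = 0.10746; RR = 0.80426
OR/RR = 0.78574 / 0.80426 = 0.97698
The outcome is not rare, so the OR lies further from 1 than the RR.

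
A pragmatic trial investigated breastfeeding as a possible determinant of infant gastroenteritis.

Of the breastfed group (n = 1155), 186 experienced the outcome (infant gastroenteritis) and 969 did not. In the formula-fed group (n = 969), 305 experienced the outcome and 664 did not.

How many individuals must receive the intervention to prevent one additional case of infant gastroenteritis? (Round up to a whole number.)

Risk in treated group = 186/1155 = 0.16104; risk in control = 305/969 = 0.31476.
Absolute risk reduction = 0.31476 − 0.16104 = 0.15372
NNT = 1 / ARR = 1 / 0.15372 = 6.505 → round up → 7

7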